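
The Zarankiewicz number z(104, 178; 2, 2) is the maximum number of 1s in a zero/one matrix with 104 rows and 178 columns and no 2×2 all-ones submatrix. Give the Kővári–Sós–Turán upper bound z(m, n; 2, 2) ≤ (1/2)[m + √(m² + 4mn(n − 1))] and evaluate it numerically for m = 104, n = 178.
z(104, 178; 2, 2) ≤ (1/2)[104 + √(104² + 4·104·178·177)] = (1/2)[104 + √13117312] = 1862.8915

Kővári–Sós–Turán: let r_1, ..., r_104 be the row sums and z = Σ r_i the total number of 1s. Each pair of columns can share at most one row with both entries 1 (else a 2×2 all-ones block appears), so Σ_i C(r_i, 2) ≤ C(178, 2) = 15753. By convexity Σ_i C(r_i, 2) ≥ 104·C(z/104, 2) = z(z − 104)/(2·104), giving z² − 104z − 104·178·177 ≤ 0 and hence z ≤ (1/2)[104 + √(10816 + 4·3276624)] = (1/2)[104 + √13117312] ≈ (1/2)(104 + 3621.783) = 1862.8915.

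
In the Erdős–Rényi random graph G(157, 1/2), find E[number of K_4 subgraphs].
E[# K_4] = C(157, 4) · (1/2)^C(4, 2) = 24359335 / 2^6 = 380614.609375

For each 4-subset S of vertices (there are C(157, 4) = 24359335 such S), let X_S = 1 if S induces a K_4 (all C(4, 2) = 6 edges present). Then P(X_S = 1) = (1/2)^6 = 1/64. By linearity of expectation, E[# K_4] = C(157, 4) · (1/2)^6 = 24359335 / 64 = 380614.609375.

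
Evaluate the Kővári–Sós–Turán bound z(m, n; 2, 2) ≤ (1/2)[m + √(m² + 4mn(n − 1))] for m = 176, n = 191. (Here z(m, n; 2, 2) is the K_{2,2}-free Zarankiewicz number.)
z(176, 191; 2, 2) ≤ (1/2)[176 + √(176² + 4·176·191·190)] = (1/2)[176 + √25579136] = 2616.791

Kővári–Sós–Turán: let r_1, ..., r_176 be the row sums and z = Σ r_i the total number of 1s. Each pair of columns can share at most one row with both entries 1 (else a 2×2 all-ones block appears), so Σ_i C(r_i, 2) ≤ C(191, 2) = 18145. By convexity Σ_i C(r_i, 2) ≥ 176·C(z/176, 2) = z(z − 176)/(2·176), giving z² − 176z − 176·191·190 ≤ 0 and hence z ≤ (1/2)[176 + √(30976 + 4·6387040)] = (1/2)[176 + √25579136] ≈ (1/2)(176 + 5057.582) = 2616.791.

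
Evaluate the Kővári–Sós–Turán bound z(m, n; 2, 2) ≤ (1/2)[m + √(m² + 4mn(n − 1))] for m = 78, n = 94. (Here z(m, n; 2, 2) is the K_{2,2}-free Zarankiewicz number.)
z(78, 94; 2, 2) ≤ (1/2)[78 + √(78² + 4·78·94·93)] = (1/2)[78 + √2733588] = 865.6783

Kővári–Sós–Turán: let r_1, ..., r_78 be the row sums and z = Σ r_i the total number of 1s. Each pair of columns can share at most one row with both entries 1 (else a 2×2 all-ones block appears), so Σ_i C(r_i, 2) ≤ C(94, 2) = 4371. By convexity Σ_i C(r_i, 2) ≥ 78·C(z/78, 2) = z(z − 78)/(2·78), giving z² − 78z − 78·94·93 ≤ 0 and hence z ≤ (1/2)[78 + √(6084 + 4·681876)] = (1/2)[78 + √2733588] ≈ (1/2)(78 + 1653.3566) = 865.6783.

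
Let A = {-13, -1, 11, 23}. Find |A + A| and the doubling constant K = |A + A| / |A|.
K = |A + A| / |A| = 7/4

Enumerate A + A = {a + b : a, b ∈ A}. With |A| = 4, there are |A|^2 = 16 ordered sum pairs; collecting distinct values, A + A = {-26, -14, -2, 10, 22, 34, 46}, so |A + A| = 7. Thus K = 7/4. Here |A + A| = 2|A| − 1 = 7, the minimum possible — so K = 7/4 is minimal, which holds iff A is an arithmetic progression.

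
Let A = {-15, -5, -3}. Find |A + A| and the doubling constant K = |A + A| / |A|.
K = |A + A| / |A| = 6/3 = 2

Enumerate A + A = {a + b : a, b ∈ A}. With |A| = 3, there are |A|^2 = 9 ordered sum pairs; collecting distinct values, A + A = {-30, -20, -18, -10, -8, -6}, so |A + A| = 6. Thus K = 6/3 = 2. For comparison, the minimum possible |A + A| over all 3-element sets is 2·3 − 1 = 5 (so min K = 5/3), attained only by arithmetic progressions.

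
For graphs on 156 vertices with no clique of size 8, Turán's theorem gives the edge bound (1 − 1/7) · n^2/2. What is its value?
Turán density bound = (6/7) · 156^2/2 = 73008/7 ≈ 10429.7143

Turán's theorem: ex(n, K_{r+1}) is achieved by the complete r-partite Turán graph T(n, r) with parts as balanced as possible, and is at most (1 − 1/r) · n^2/2. For r = 7, n = 156: the density bound is (6/7) · 24336/2 = 73008/7 ≈ 10429.7143. The integer-valued extremum is e(T(156, 7)) = 10429, which is strictly less than the density bound 73008/7 since 7 ∤ 156 (the parts of T(156, 7) cannot all be equal).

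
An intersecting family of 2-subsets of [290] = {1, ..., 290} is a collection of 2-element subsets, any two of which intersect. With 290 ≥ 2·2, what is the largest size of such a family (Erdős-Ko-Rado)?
max |F| = C(289, 1) = 289

Erdős-Ko-Rado (1961): when n ≥ 2k, max |F| = C(n−1, k−1). The bound is attained by the star {A : i ∈ A} for any fixed i ∈ [n]. Here C(290−1, 2−1) = C(289, 1) = 289.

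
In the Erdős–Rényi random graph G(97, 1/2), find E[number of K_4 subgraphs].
E[# K_4] = C(97, 4) · (1/2)^C(4, 2) = 3464840 / 2^6 = 433105/8 = 54138.125

For each 4-subset S of vertices (there are C(97, 4) = 3464840 such S), let X_S = 1 if S induces a K_4 (all C(4, 2) = 6 edges present). Then P(X_S = 1) = (1/2)^6 = 1/64. By linearity of expectation, E[# K_4] = C(97, 4) · (1/2)^6 = 3464840 / 64 = 433105/8 = 54138.125.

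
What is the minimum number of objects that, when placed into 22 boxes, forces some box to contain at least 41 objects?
n = (41 − 1)·22 + 1 = 881

By the generalised pigeonhole principle, to guarantee some box contains ≥ r objects we need more than (r − 1) · k objects total. Threshold: n = (r − 1) · k + 1. With r = 41 and k = 22: n = 40 · 22 + 1 = 880 + 1 = 881. For n = 880 = 40 · 22, we can put exactly 40 objects in every box, avoiding 41 in any single one — so 881 is tight.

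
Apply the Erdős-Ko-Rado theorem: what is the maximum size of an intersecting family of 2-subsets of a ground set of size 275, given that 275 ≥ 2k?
max |F| = C(274, 1) = 274

The Erdős-Ko-Rado theorem states: for n ≥ 2k, an intersecting family of k-subsets of an n-element set has size at most C(n − 1, k − 1), with equality for 'star' families {A ⊆ [n] : |A| = k, i ∈ A} (fix an element i). For n = 275, k = 2: C(274, 1) = 274.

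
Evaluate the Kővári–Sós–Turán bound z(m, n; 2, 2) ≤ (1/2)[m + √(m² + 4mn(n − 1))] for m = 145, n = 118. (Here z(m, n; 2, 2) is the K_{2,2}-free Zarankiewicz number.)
z(145, 118; 2, 2) ≤ (1/2)[145 + √(145² + 4·145·118·117)] = (1/2)[145 + √8028505] = 1489.2308

Kővári–Sós–Turán: let r_1, ..., r_145 be the row sums and z = Σ r_i the total number of 1s. Each pair of columns can share at most one row with both entries 1 (else a 2×2 all-ones block appears), so Σ_i C(r_i, 2) ≤ C(118, 2) = 6903. By convexity Σ_i C(r_i, 2) ≥ 145·C(z/145, 2) = z(z − 145)/(2·145), giving z² − 145z − 145·118·117 ≤ 0 and hence z ≤ (1/2)[145 + √(21025 + 4·2001870)] = (1/2)[145 + √8028505] ≈ (1/2)(145 + 2833.4617) = 1489.2308.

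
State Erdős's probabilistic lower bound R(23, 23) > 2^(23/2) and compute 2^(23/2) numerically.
2^(23/2) = 2896.3094; so R(23, 23) > 2896.3094

Colour each edge of K_n uniformly at random with red/blue. The expected number of monochromatic K_23 is C(n, 23) · 2 · 2^(−C(23,2)). If C(n, 23) · 2^(1 − C(23,2)) < 1, then with positive probability no monochromatic K_23 exists, so R(23, 23) > n. The standard estimate C(n, 23) ≤ n^23/23! shows this inequality holds whenever n ≤ 2^(23/2) (since 23! · 2^(C(23,2) − 1) > 2^(23^2/2) ≥ n^23). Hence R(23, 23) > 2^(23/2) = 2896.3094.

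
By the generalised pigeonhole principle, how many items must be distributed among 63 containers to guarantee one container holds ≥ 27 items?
n = (27 − 1)·63 + 1 = 1639

By the generalised pigeonhole principle, to guarantee some box contains ≥ r objects we need more than (r − 1) · k objects total. Threshold: n = (r − 1) · k + 1. With r = 27 and k = 63: n = 26 · 63 + 1 = 1638 + 1 = 1639. For n = 1638 = 26 · 63, we can put exactly 26 objects in every box, avoiding 27 in any single one — so 1639 is tight.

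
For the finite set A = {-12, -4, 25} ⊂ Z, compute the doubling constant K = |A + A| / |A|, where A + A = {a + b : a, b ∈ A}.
K = |A + A| / |A| = 6/3 = 2

Enumerate A + A = {a + b : a, b ∈ A}. With |A| = 3, there are |A|^2 = 9 ordered sum pairs; collecting distinct values, A + A = {-24, -16, -8, 13, 21, 50}, so |A + A| = 6. Thus K = 6/3 = 2. For comparison, the minimum possible |A + A| over all 3-element sets is 2·3 − 1 = 5 (so min K = 5/3), attained only by arithmetic progressions.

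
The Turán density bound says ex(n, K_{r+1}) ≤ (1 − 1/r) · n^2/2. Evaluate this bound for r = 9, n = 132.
Turán density bound = (8/9) · 132^2/2 = 7744

Turán's theorem: ex(n, K_{r+1}) is achieved by the complete r-partite Turán graph T(n, r) with parts as balanced as possible, and is at most (1 − 1/r) · n^2/2. For r = 9, n = 132: the density bound is (8/9) · 17424/2 = 7744. The integer-valued extremum is e(T(132, 9)) = 7743, which is strictly less than the density bound 7744 since 9 ∤ 132 (the parts of T(132, 9) cannot all be equal).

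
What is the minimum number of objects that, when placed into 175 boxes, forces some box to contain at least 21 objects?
n = (21 − 1)·175 + 1 = 3501

By the generalised pigeonhole principle, to guarantee some box contains ≥ r objects we need more than (r − 1) · k objects total. Threshold: n = (r − 1) · k + 1. With r = 21 and k = 175: n = 20 · 175 + 1 = 3500 + 1 = 3501. For n = 3500 = 20 · 175, we can put exactly 20 objects in every box, avoiding 21 in any single one — so 3501 is tight.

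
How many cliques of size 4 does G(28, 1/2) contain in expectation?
E[# K_4] = C(28, 4) · (1/2)^C(4, 2) = 20475 / 2^6 = 319.921875

For each 4-subset S of vertices (there are C(28, 4) = 20475 such S), let X_S = 1 if S induces a K_4 (all C(4, 2) = 6 edges present). Then P(X_S = 1) = (1/2)^6 = 1/64. By linearity of expectation, E[# K_4] = C(28, 4) · (1/2)^6 = 20475 / 64 = 319.921875.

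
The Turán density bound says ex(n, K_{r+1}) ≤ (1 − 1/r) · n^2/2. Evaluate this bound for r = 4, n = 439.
Turán density bound = (3/4) · 439^2/2 = 578163/8 ≈ 72270.375

Turán's theorem: ex(n, K_{r+1}) is achieved by the complete r-partite Turán graph T(n, r) with parts as balanced as possible, and is at most (1 − 1/r) · n^2/2. For r = 4, n = 439: the density bound is (3/4) · 192721/2 = 578163/8 ≈ 72270.375. The integer-valued extremum is e(T(439, 4)) = 72270, which is strictly less than the density bound 578163/8 since 4 ∤ 439 (the parts of T(439, 4) cannot all be equal).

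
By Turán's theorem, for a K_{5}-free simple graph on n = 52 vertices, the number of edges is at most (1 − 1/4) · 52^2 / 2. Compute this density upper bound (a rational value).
Turán density bound = (3/4) · 52^2/2 = 1014

Turán's theorem: ex(n, K_{r+1}) is achieved by the complete r-partite Turán graph T(n, r) with parts as balanced as possible, and is at most (1 − 1/r) · n^2/2. For r = 4, n = 52: the density bound is (3/4) · 2704/2 = 1014. Since 4 ∣ 52, the Turán graph T(52, 4) has parts of equal size 13, and its edge count e(T(52, 4)) = 1014 attains the density bound exactly.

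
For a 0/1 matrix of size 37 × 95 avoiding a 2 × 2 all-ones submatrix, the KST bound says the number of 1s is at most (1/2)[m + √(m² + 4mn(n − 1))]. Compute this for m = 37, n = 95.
z(37, 95; 2, 2) ≤ (1/2)[37 + √(37² + 4·37·95·94)] = (1/2)[37 + √1323009] = 593.6106

Kővári–Sós–Turán: let r_1, ..., r_37 be the row sums and z = Σ r_i the total number of 1s. Each pair of columns can share at most one row with both entries 1 (else a 2×2 all-ones block appears), so Σ_i C(r_i, 2) ≤ C(95, 2) = 4465. By convexity Σ_i C(r_i, 2) ≥ 37·C(z/37, 2) = z(z − 37)/(2·37), giving z² − 37z − 37·95·94 ≤ 0 and hence z ≤ (1/2)[37 + √(1369 + 4·330410)] = (1/2)[37 + √1323009] ≈ (1/2)(37 + 1150.2213) = 593.6106.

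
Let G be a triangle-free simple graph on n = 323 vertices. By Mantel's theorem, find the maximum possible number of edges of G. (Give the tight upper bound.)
ex(323, K_3) = ⌊323^2/4⌋ = 26082

Mantel (1907): a triangle-free graph on n vertices has at most ⌊n^2/4⌋ edges, with equality for the complete bipartite graph K_{⌊n/2⌋, ⌈n/2⌉}. For n = 323: ⌊323^2/4⌋ = ⌊104329/4⌋ = 26082. The extremal graph is K_{161, 162}, which has 161·162 = 26082 edges.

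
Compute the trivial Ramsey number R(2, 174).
R(2, 174) = 174

R(2, k) = k for all k ≥ 2: in a 2-colouring of K_k, either some edge is red (a red K_2) or all edges are blue (a blue K_k). And K_{173} coloured all-blue has no blue K_174, so R(2, 174) > 173. Hence R(2, 174) = 174.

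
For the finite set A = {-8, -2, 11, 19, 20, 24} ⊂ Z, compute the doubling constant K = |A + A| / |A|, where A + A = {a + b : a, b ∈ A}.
K = |A + A| / |A| = 20/6 = 10/3

Enumerate A + A = {a + b : a, b ∈ A}. With |A| = 6, there are |A|^2 = 36 ordered sum pairs; collecting distinct values, A + A = {-16, -10, -4, 3, 9, 11, 12, 16, 17, 18, 22, 30, 31, 35, 38, 39, 40, 43, 44, 48}, so |A + A| = 20. Thus K = 20/6 = 10/3. For comparison, the minimum possible |A + A| over all 6-element sets is 2·6 − 1 = 11 (so min K = 11/6), attained only by arithmetic progressions.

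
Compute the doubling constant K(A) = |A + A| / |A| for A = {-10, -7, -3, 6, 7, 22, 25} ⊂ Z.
K = |A + A| / |A| = 26/7

Enumerate A + A = {a + b : a, b ∈ A}. With |A| = 7, there are |A|^2 = 49 ordered sum pairs; collecting distinct values, A + A = {-20, -17, -14, -13, -10, -6, -4, -3, -1, 0, 3, 4, 12, 13, 14, 15, 18, 19, 22, 28, 29, 31, 32, 44, 47, 50}, so |A + A| = 26. Thus K = 26/7. For comparison, the minimum possible |A + A| over all 7-element sets is 2·7 − 1 = 13 (so min K = 13/7), attained only by arithmetic progressions.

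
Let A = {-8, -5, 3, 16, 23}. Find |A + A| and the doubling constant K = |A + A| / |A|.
K = |A + A| / |A| = 15/5 = 3

Enumerate A + A = {a + b : a, b ∈ A}. With |A| = 5, there are |A|^2 = 25 ordered sum pairs; collecting distinct values, A + A = {-16, -13, -10, -5, -2, 6, 8, 11, 15, 18, 19, 26, 32, 39, 46}, so |A + A| = 15. Thus K = 15/5 = 3. For comparison, the minimum possible |A + A| over all 5-element sets is 2·5 − 1 = 9 (so min K = 9/5), attained only by arithmetic progressions.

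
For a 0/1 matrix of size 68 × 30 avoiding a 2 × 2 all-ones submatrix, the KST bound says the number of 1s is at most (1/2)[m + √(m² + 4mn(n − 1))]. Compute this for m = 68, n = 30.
z(68, 30; 2, 2) ≤ (1/2)[68 + √(68² + 4·68·30·29)] = (1/2)[68 + √241264] = 279.5932

Kővári–Sós–Turán: let r_1, ..., r_68 be the row sums and z = Σ r_i the total number of 1s. Each pair of columns can share at most one row with both entries 1 (else a 2×2 all-ones block appears), so Σ_i C(r_i, 2) ≤ C(30, 2) = 435. By convexity Σ_i C(r_i, 2) ≥ 68·C(z/68, 2) = z(z − 68)/(2·68), giving z² − 68z − 68·30·29 ≤ 0 and hence z ≤ (1/2)[68 + √(4624 + 4·59160)] = (1/2)[68 + √241264] ≈ (1/2)(68 + 491.1863) = 279.5932.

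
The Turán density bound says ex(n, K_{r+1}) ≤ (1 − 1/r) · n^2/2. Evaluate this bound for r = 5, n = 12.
Turán density bound = (4/5) · 12^2/2 = 288/5 ≈ 57.6

Turán's theorem: ex(n, K_{r+1}) is achieved by the complete r-partite Turán graph T(n, r) with parts as balanced as possible, and is at most (1 − 1/r) · n^2/2. For r = 5, n = 12: the density bound is (4/5) · 144/2 = 288/5 ≈ 57.6. The integer-valued extremum is e(T(12, 5)) = 57, which is strictly less than the density bound 288/5 since 5 ∤ 12 (the parts of T(12, 5) cannot all be equal).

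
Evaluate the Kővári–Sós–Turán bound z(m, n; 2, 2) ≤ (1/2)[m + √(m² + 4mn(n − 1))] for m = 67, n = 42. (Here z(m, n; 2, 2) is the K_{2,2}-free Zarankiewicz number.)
z(67, 42; 2, 2) ≤ (1/2)[67 + √(67² + 4·67·42·41)] = (1/2)[67 + √465985] = 374.8155

Kővári–Sós–Turán: let r_1, ..., r_67 be the row sums and z = Σ r_i the total number of 1s. Each pair of columns can share at most one row with both entries 1 (else a 2×2 all-ones block appears), so Σ_i C(r_i, 2) ≤ C(42, 2) = 861. By convexity Σ_i C(r_i, 2) ≥ 67·C(z/67, 2) = z(z − 67)/(2·67), giving z² − 67z − 67·42·41 ≤ 0 and hence z ≤ (1/2)[67 + √(4489 + 4·115374)] = (1/2)[67 + √465985] ≈ (1/2)(67 + 682.6309) = 374.8155.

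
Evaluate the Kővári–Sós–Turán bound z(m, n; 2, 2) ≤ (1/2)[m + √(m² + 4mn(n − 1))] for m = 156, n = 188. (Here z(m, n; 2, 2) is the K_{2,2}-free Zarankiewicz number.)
z(156, 188; 2, 2) ≤ (1/2)[156 + √(156² + 4·156·188·187)] = (1/2)[156 + √21961680] = 2421.1645

Kővári–Sós–Turán: let r_1, ..., r_156 be the row sums and z = Σ r_i the total number of 1s. Each pair of columns can share at most one row with both entries 1 (else a 2×2 all-ones block appears), so Σ_i C(r_i, 2) ≤ C(188, 2) = 17578. By convexity Σ_i C(r_i, 2) ≥ 156·C(z/156, 2) = z(z − 156)/(2·156), giving z² − 156z − 156·188·187 ≤ 0 and hence z ≤ (1/2)[156 + √(24336 + 4·5484336)] = (1/2)[156 + √21961680] ≈ (1/2)(156 + 4686.3291) = 2421.1645.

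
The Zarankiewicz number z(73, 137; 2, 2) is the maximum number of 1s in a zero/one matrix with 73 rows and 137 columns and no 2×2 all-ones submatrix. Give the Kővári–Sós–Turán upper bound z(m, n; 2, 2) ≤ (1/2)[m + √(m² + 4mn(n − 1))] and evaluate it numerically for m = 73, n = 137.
z(73, 137; 2, 2) ≤ (1/2)[73 + √(73² + 4·73·137·136)] = (1/2)[73 + √5445873] = 1203.3197

Kővári–Sós–Turán: let r_1, ..., r_73 be the row sums and z = Σ r_i the total number of 1s. Each pair of columns can share at most one row with both entries 1 (else a 2×2 all-ones block appears), so Σ_i C(r_i, 2) ≤ C(137, 2) = 9316. By convexity Σ_i C(r_i, 2) ≥ 73·C(z/73, 2) = z(z − 73)/(2·73), giving z² − 73z − 73·137·136 ≤ 0 and hence z ≤ (1/2)[73 + √(5329 + 4·1360136)] = (1/2)[73 + √5445873] ≈ (1/2)(73 + 2333.6394) = 1203.3197.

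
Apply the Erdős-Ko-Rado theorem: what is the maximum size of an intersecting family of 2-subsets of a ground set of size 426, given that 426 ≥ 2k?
max |F| = C(425, 1) = 425

Erdős-Ko-Rado (1961): when n ≥ 2k, max |F| = C(n−1, k−1). The bound is attained by the star {A : i ∈ A} for any fixed i ∈ [n]. Here C(426−1, 2−1) = C(425, 1) = 425.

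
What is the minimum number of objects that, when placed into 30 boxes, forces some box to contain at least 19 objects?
n = (19 − 1)·30 + 1 = 541

By the generalised pigeonhole principle, to guarantee some box contains ≥ r objects we need more than (r − 1) · k objects total. Threshold: n = (r − 1) · k + 1. With r = 19 and k = 30: n = 18 · 30 + 1 = 540 + 1 = 541. For n = 540 = 18 · 30, we can put exactly 18 objects in every box, avoiding 19 in any single one — so 541 is tight.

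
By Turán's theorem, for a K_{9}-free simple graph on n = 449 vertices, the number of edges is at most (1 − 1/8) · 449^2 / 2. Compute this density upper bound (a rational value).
Turán density bound = (7/8) · 449^2/2 = 1411207/16 ≈ 88200.4375

Turán's theorem: ex(n, K_{r+1}) is achieved by the complete r-partite Turán graph T(n, r) with parts as balanced as possible, and is at most (1 − 1/r) · n^2/2. For r = 8, n = 449: the density bound is (7/8) · 201601/2 = 1411207/16 ≈ 88200.4375. The integer-valued extremum is e(T(449, 8)) = 88200, which is strictly less than the density bound 1411207/16 since 8 ∤ 449 (the parts of T(449, 8) cannot all be equal).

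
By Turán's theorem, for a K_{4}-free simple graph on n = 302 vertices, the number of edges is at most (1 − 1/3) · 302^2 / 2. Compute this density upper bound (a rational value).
Turán density bound = (2/3) · 302^2/2 = 91204/3 ≈ 30401.3333

Turán's theorem: ex(n, K_{r+1}) is achieved by the complete r-partite Turán graph T(n, r) with parts as balanced as possible, and is at most (1 − 1/r) · n^2/2. For r = 3, n = 302: the density bound is (2/3) · 91204/2 = 91204/3 ≈ 30401.3333. The integer-valued extremum is e(T(302, 3)) = 30401, which is strictly less than the density bound 91204/3 since 3 ∤ 302 (the parts of T(302, 3) cannot all be equal).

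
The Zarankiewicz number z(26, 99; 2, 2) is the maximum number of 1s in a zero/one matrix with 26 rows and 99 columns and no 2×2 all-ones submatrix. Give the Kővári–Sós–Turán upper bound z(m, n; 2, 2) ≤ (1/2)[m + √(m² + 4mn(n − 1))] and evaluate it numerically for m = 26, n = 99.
z(26, 99; 2, 2) ≤ (1/2)[26 + √(26² + 4·26·99·98)] = (1/2)[26 + √1009684] = 515.4152

Kővári–Sós–Turán: let r_1, ..., r_26 be the row sums and z = Σ r_i the total number of 1s. Each pair of columns can share at most one row with both entries 1 (else a 2×2 all-ones block appears), so Σ_i C(r_i, 2) ≤ C(99, 2) = 4851. By convexity Σ_i C(r_i, 2) ≥ 26·C(z/26, 2) = z(z − 26)/(2·26), giving z² − 26z − 26·99·98 ≤ 0 and hence z ≤ (1/2)[26 + √(676 + 4·252252)] = (1/2)[26 + √1009684] ≈ (1/2)(26 + 1004.8303) = 515.4152.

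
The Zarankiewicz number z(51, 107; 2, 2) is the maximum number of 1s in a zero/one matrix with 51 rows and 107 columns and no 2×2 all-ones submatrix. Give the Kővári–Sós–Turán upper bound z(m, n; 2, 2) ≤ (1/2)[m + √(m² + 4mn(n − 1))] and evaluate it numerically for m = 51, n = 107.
z(51, 107; 2, 2) ≤ (1/2)[51 + √(51² + 4·51·107·106)] = (1/2)[51 + √2316369] = 786.4811

Kővári–Sós–Turán: let r_1, ..., r_51 be the row sums and z = Σ r_i the total number of 1s. Each pair of columns can share at most one row with both entries 1 (else a 2×2 all-ones block appears), so Σ_i C(r_i, 2) ≤ C(107, 2) = 5671. By convexity Σ_i C(r_i, 2) ≥ 51·C(z/51, 2) = z(z − 51)/(2·51), giving z² − 51z − 51·107·106 ≤ 0 and hence z ≤ (1/2)[51 + √(2601 + 4·578442)] = (1/2)[51 + √2316369] ≈ (1/2)(51 + 1521.9622) = 786.4811.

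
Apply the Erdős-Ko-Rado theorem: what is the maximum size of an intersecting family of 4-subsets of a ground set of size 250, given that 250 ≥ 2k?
max |F| = C(249, 3) = 2542124

Erdős-Ko-Rado (1961): when n ≥ 2k, max |F| = C(n−1, k−1). The bound is attained by the star {A : i ∈ A} for any fixed i ∈ [n]. Here C(250−1, 4−1) = C(249, 3) = 2542124.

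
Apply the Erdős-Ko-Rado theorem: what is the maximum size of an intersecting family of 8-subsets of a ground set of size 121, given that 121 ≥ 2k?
max |F| = C(120, 7) = 59487568920

The Erdős-Ko-Rado theorem states: for n ≥ 2k, an intersecting family of k-subsets of an n-element set has size at most C(n − 1, k − 1), with equality for 'star' families {A ⊆ [n] : |A| = k, i ∈ A} (fix an element i). For n = 121, k = 8: C(120, 7) = 59487568920.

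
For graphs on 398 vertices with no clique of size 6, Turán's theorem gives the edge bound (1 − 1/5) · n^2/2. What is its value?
Turán density bound = (4/5) · 398^2/2 = 316808/5 ≈ 63361.6

Turán's theorem: ex(n, K_{r+1}) is achieved by the complete r-partite Turán graph T(n, r) with parts as balanced as possible, and is at most (1 − 1/r) · n^2/2. For r = 5, n = 398: the density bound is (4/5) · 158404/2 = 316808/5 ≈ 63361.6. The integer-valued extremum is e(T(398, 5)) = 63361, which is strictly less than the density bound 316808/5 since 5 ∤ 398 (the parts of T(398, 5) cannot all be equal).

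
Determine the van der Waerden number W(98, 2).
W(98, 2) = 98 + 1 = 99

A 2-term AP is any pair of integers, so a monochromatic 2-AP exists iff some colour is used at least twice. With 98 colours, the colouring i ↦ i on {1, ..., 98} uses each colour once, avoiding any monochromatic pair, so W(98, 2) > 98. For {1, ..., 99}, pigeonhole forces two integers of the same colour, which form a monochromatic 2-AP. Hence W(98, 2) = 99.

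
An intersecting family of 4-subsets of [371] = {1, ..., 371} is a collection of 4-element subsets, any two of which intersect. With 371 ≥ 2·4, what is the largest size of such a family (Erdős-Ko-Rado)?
max |F| = C(370, 3) = 8373840

The Erdős-Ko-Rado theorem states: for n ≥ 2k, an intersecting family of k-subsets of an n-element set has size at most C(n − 1, k − 1), with equality for 'star' families {A ⊆ [n] : |A| = k, i ∈ A} (fix an element i). For n = 371, k = 4: C(370, 3) = 8373840.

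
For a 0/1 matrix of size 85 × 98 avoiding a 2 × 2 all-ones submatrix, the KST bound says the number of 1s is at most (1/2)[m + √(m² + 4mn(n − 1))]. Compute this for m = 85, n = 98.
z(85, 98; 2, 2) ≤ (1/2)[85 + √(85² + 4·85·98·97)] = (1/2)[85 + √3239265] = 942.3979

Kővári–Sós–Turán: let r_1, ..., r_85 be the row sums and z = Σ r_i the total number of 1s. Each pair of columns can share at most one row with both entries 1 (else a 2×2 all-ones block appears), so Σ_i C(r_i, 2) ≤ C(98, 2) = 4753. By convexity Σ_i C(r_i, 2) ≥ 85·C(z/85, 2) = z(z − 85)/(2·85), giving z² − 85z − 85·98·97 ≤ 0 and hence z ≤ (1/2)[85 + √(7225 + 4·808010)] = (1/2)[85 + √3239265] ≈ (1/2)(85 + 1799.7958) = 942.3979.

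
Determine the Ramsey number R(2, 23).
R(2, 23) = 23

R(2, k) = k for all k ≥ 2: in a 2-colouring of K_k, either some edge is red (a red K_2) or all edges are blue (a blue K_k). And K_{22} coloured all-blue has no blue K_23, so R(2, 23) > 22. Hence R(2, 23) = 23.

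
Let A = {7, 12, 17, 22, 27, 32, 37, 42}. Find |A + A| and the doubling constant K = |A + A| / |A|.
K = |A + A| / |A| = 15/8

Enumerate A + A = {a + b : a, b ∈ A}. With |A| = 8, there are |A|^2 = 64 ordered sum pairs; collecting distinct values, A + A = {14, 19, 24, 29, 34, 39, 44, 49, 54, 59, 64, 69, 74, 79, 84}, so |A + A| = 15. Thus K = 15/8. Here |A + A| = 2|A| − 1 = 15, the minimum possible — so K = 15/8 is minimal, which holds iff A is an arithmetic progression.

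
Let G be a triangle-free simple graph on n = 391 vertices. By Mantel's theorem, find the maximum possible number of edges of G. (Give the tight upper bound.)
ex(391, K_3) = ⌊391^2/4⌋ = 38220

Mantel (1907): a triangle-free graph on n vertices has at most ⌊n^2/4⌋ edges, with equality for the complete bipartite graph K_{⌊n/2⌋, ⌈n/2⌉}. For n = 391: ⌊391^2/4⌋ = ⌊152881/4⌋ = 38220. The extremal graph is K_{195, 196}, which has 195·196 = 38220 edges.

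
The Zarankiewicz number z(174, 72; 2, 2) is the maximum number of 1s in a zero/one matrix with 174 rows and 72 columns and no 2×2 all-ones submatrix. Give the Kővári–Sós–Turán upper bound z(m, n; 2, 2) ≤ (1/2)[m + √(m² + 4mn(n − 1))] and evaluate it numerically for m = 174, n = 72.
z(174, 72; 2, 2) ≤ (1/2)[174 + √(174² + 4·174·72·71)] = (1/2)[174 + √3588228] = 1034.1309

Kővári–Sós–Turán: let r_1, ..., r_174 be the row sums and z = Σ r_i the total number of 1s. Each pair of columns can share at most one row with both entries 1 (else a 2×2 all-ones block appears), so Σ_i C(r_i, 2) ≤ C(72, 2) = 2556. By convexity Σ_i C(r_i, 2) ≥ 174·C(z/174, 2) = z(z − 174)/(2·174), giving z² − 174z − 174·72·71 ≤ 0 and hence z ≤ (1/2)[174 + √(30276 + 4·889488)] = (1/2)[174 + √3588228] ≈ (1/2)(174 + 1894.2619) = 1034.1309.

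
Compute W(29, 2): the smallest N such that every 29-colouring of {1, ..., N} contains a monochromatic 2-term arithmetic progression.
W(29, 2) = 29 + 1 = 30

A 2-term AP is any pair of integers, so a monochromatic 2-AP exists iff some colour is used at least twice. With 29 colours, the colouring i ↦ i on {1, ..., 29} uses each colour once, avoiding any monochromatic pair, so W(29, 2) > 29. For {1, ..., 30}, pigeonhole forces two integers of the same colour, which form a monochromatic 2-AP. Hence W(29, 2) = 30.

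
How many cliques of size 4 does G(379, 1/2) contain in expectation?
E[# K_4] = C(379, 4) · (1/2)^C(4, 2) = 846153126 / 2^6 = 423076563/32 = 13221142.59375

For each 4-subset S of vertices (there are C(379, 4) = 846153126 such S), let X_S = 1 if S induces a K_4 (all C(4, 2) = 6 edges present). Then P(X_S = 1) = (1/2)^6 = 1/64. By linearity of expectation, E[# K_4] = C(379, 4) · (1/2)^6 = 846153126 / 64 = 423076563/32 = 13221142.59375.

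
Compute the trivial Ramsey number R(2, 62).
R(2, 62) = 62

R(2, k) = k for all k ≥ 2: in a 2-colouring of K_k, either some edge is red (a red K_2) or all edges are blue (a blue K_k). And K_{61} coloured all-blue has no blue K_62, so R(2, 62) > 61. Hence R(2, 62) = 62.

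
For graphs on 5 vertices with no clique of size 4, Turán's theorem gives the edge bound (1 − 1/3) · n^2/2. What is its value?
Turán density bound = (2/3) · 5^2/2 = 25/3 ≈ 8.3333

Turán's theorem: ex(n, K_{r+1}) is achieved by the complete r-partite Turán graph T(n, r) with parts as balanced as possible, and is at most (1 − 1/r) · n^2/2. For r = 3, n = 5: the density bound is (2/3) · 25/2 = 25/3 ≈ 8.3333. The integer-valued extremum is e(T(5, 3)) = 8, which is strictly less than the density bound 25/3 since 3 ∤ 5 (the parts of T(5, 3) cannot all be equal).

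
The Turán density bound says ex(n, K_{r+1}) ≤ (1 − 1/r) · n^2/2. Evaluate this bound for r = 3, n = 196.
Turán density bound = (2/3) · 196^2/2 = 38416/3 ≈ 12805.3333

Turán's theorem: ex(n, K_{r+1}) is achieved by the complete r-partite Turán graph T(n, r) with parts as balanced as possible, and is at most (1 − 1/r) · n^2/2. For r = 3, n = 196: the density bound is (2/3) · 38416/2 = 38416/3 ≈ 12805.3333. The integer-valued extremum is e(T(196, 3)) = 12805, which is strictly less than the density bound 38416/3 since 3 ∤ 196 (the parts of T(196, 3) cannot all be equal).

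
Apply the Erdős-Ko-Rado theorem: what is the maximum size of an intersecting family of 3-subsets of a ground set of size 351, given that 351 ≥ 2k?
max |F| = C(350, 2) = 61075

The Erdős-Ko-Rado theorem states: for n ≥ 2k, an intersecting family of k-subsets of an n-element set has size at most C(n − 1, k − 1), with equality for 'star' families {A ⊆ [n] : |A| = k, i ∈ A} (fix an element i). For n = 351, k = 3: C(350, 2) = 61075.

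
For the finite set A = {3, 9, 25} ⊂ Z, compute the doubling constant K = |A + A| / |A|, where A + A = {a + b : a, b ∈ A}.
K = |A + A| / |A| = 6/3 = 2

Enumerate A + A = {a + b : a, b ∈ A}. With |A| = 3, there are |A|^2 = 9 ordered sum pairs; collecting distinct values, A + A = {6, 12, 18, 28, 34, 50}, so |A + A| = 6. Thus K = 6/3 = 2. For comparison, the minimum possible |A + A| over all 3-element sets is 2·3 − 1 = 5 (so min K = 5/3), attained only by arithmetic progressions.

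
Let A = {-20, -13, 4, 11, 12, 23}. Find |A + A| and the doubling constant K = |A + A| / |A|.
K = |A + A| / |A| = 20/6 = 10/3

Enumerate A + A = {a + b : a, b ∈ A}. With |A| = 6, there are |A|^2 = 36 ordered sum pairs; collecting distinct values, A + A = {-40, -33, -26, -16, -9, -8, -2, -1, 3, 8, 10, 15, 16, 22, 23, 24, 27, 34, 35, 46}, so |A + A| = 20. Thus K = 20/6 = 10/3. For comparison, the minimum possible |A + A| over all 6-element sets is 2·6 − 1 = 11 (so min K = 11/6), attained only by arithmetic progressions.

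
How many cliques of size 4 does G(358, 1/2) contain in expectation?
E[# K_4] = C(358, 4) · (1/2)^C(4, 2) = 673005095 / 2^6 = 10515704.609375

For each 4-subset S of vertices (there are C(358, 4) = 673005095 such S), let X_S = 1 if S induces a K_4 (all C(4, 2) = 6 edges present). Then P(X_S = 1) = (1/2)^6 = 1/64. By linearity of expectation, E[# K_4] = C(358, 4) · (1/2)^6 = 673005095 / 64 = 10515704.609375.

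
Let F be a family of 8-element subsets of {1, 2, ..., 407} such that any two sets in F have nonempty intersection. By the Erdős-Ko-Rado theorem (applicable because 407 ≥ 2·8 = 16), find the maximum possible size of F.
max |F| = C(406, 7) = 342505341313200

The Erdős-Ko-Rado theorem states: for n ≥ 2k, an intersecting family of k-subsets of an n-element set has size at most C(n − 1, k − 1), with equality for 'star' families {A ⊆ [n] : |A| = k, i ∈ A} (fix an element i). For n = 407, k = 8: C(406, 7) = 342505341313200.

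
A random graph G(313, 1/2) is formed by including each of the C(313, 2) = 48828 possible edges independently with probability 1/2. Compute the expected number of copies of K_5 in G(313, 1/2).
E[# K_5] = C(313, 5) · (1/2)^C(5, 2) = 24243663522 / 2^10 = 12121831761/512 ≈ 23675452.658203

For each 5-subset S of vertices (there are C(313, 5) = 24243663522 such S), let X_S = 1 if S induces a K_5 (all C(5, 2) = 10 edges present). Then P(X_S = 1) = (1/2)^10 = 1/1024. By linearity of expectation, E[# K_5] = C(313, 5) · (1/2)^10 = 24243663522 / 1024 = 12121831761/512 ≈ 23675452.658203.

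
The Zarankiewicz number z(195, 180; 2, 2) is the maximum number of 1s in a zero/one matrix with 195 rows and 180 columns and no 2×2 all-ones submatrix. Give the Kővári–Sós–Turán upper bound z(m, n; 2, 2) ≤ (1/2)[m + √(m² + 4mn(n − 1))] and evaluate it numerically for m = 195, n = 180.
z(195, 180; 2, 2) ≤ (1/2)[195 + √(195² + 4·195·180·179)] = (1/2)[195 + √25169625] = 2605.9669

Kővári–Sós–Turán: let r_1, ..., r_195 be the row sums and z = Σ r_i the total number of 1s. Each pair of columns can share at most one row with both entries 1 (else a 2×2 all-ones block appears), so Σ_i C(r_i, 2) ≤ C(180, 2) = 16110. By convexity Σ_i C(r_i, 2) ≥ 195·C(z/195, 2) = z(z − 195)/(2·195), giving z² − 195z − 195·180·179 ≤ 0 and hence z ≤ (1/2)[195 + √(38025 + 4·6282900)] = (1/2)[195 + √25169625] ≈ (1/2)(195 + 5016.9338) = 2605.9669.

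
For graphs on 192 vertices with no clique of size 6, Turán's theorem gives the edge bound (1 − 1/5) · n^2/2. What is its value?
Turán density bound = (4/5) · 192^2/2 = 73728/5 ≈ 14745.6

Turán's theorem: ex(n, K_{r+1}) is achieved by the complete r-partite Turán graph T(n, r) with parts as balanced as possible, and is at most (1 − 1/r) · n^2/2. For r = 5, n = 192: the density bound is (4/5) · 36864/2 = 73728/5 ≈ 14745.6. The integer-valued extremum is e(T(192, 5)) = 14745, which is strictly less than the density bound 73728/5 since 5 ∤ 192 (the parts of T(192, 5) cannot all be equal).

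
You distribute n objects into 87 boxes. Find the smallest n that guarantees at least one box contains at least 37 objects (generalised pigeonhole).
n = (37 − 1)·87 + 1 = 3133

By the generalised pigeonhole principle, to guarantee some box contains ≥ r objects we need more than (r − 1) · k objects total. Threshold: n = (r − 1) · k + 1. With r = 37 and k = 87: n = 36 · 87 + 1 = 3132 + 1 = 3133. For n = 3132 = 36 · 87, we can put exactly 36 objects in every box, avoiding 37 in any single one — so 3133 is tight.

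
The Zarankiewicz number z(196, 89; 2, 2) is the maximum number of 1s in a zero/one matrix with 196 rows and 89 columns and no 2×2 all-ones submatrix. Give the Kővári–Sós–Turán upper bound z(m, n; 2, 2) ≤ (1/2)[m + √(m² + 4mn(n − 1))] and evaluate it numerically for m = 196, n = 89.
z(196, 89; 2, 2) ≤ (1/2)[196 + √(196² + 4·196·89·88)] = (1/2)[196 + √6178704] = 1340.85

Kővári–Sós–Turán: let r_1, ..., r_196 be the row sums and z = Σ r_i the total number of 1s. Each pair of columns can share at most one row with both entries 1 (else a 2×2 all-ones block appears), so Σ_i C(r_i, 2) ≤ C(89, 2) = 3916. By convexity Σ_i C(r_i, 2) ≥ 196·C(z/196, 2) = z(z − 196)/(2·196), giving z² − 196z − 196·89·88 ≤ 0 and hence z ≤ (1/2)[196 + √(38416 + 4·1535072)] = (1/2)[196 + √6178704] ≈ (1/2)(196 + 2485.6999) = 1340.85.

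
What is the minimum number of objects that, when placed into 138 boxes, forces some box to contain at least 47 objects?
n = (47 − 1)·138 + 1 = 6349

By the generalised pigeonhole principle, to guarantee some box contains ≥ r objects we need more than (r − 1) · k objects total. Threshold: n = (r − 1) · k + 1. With r = 47 and k = 138: n = 46 · 138 + 1 = 6348 + 1 = 6349. For n = 6348 = 46 · 138, we can put exactly 46 objects in every box, avoiding 47 in any single one — so 6349 is tight.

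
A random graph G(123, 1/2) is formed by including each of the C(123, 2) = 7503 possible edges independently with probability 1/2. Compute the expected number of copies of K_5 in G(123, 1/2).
E[# K_5] = C(123, 5) · (1/2)^C(5, 2) = 216071394 / 2^10 = 108035697/512 ≈ 211007.220703

For each 5-subset S of vertices (there are C(123, 5) = 216071394 such S), let X_S = 1 if S induces a K_5 (all C(5, 2) = 10 edges present). Then P(X_S = 1) = (1/2)^10 = 1/1024. By linearity of expectation, E[# K_5] = C(123, 5) · (1/2)^10 = 216071394 / 1024 = 108035697/512 ≈ 211007.220703.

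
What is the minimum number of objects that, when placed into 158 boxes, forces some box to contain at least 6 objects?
n = (6 − 1)·158 + 1 = 791

By the generalised pigeonhole principle, to guarantee some box contains ≥ r objects we need more than (r − 1) · k objects total. Threshold: n = (r − 1) · k + 1. With r = 6 and k = 158: n = 5 · 158 + 1 = 790 + 1 = 791. For n = 790 = 5 · 158, we can put exactly 5 objects in every box, avoiding 6 in any single one — so 791 is tight.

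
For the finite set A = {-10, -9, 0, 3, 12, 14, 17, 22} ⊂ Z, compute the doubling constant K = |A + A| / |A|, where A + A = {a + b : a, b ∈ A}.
K = |A + A| / |A| = 32/8 = 4

Enumerate A + A = {a + b : a, b ∈ A}. With |A| = 8, there are |A|^2 = 64 ordered sum pairs; collecting distinct values, A + A = {-20, -19, -18, -10, -9, -7, -6, 0, 2, 3, 4, 5, 6, 7, 8, 12, 13, 14, 15, 17, 20, 22, 24, 25, 26, 28, 29, 31, 34, 36, 39, 44}, so |A + A| = 32. Thus K = 32/8 = 4. For comparison, the minimum possible |A + A| over all 8-element sets is 2·8 − 1 = 15 (so min K = 15/8), attained only by arithmetic progressions.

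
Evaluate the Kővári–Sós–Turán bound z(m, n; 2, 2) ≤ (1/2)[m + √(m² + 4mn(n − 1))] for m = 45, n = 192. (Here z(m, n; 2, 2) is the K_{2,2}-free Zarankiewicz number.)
z(45, 192; 2, 2) ≤ (1/2)[45 + √(45² + 4·45·192·191)] = (1/2)[45 + √6602985] = 1307.3137

Kővári–Sós–Turán: let r_1, ..., r_45 be the row sums and z = Σ r_i the total number of 1s. Each pair of columns can share at most one row with both entries 1 (else a 2×2 all-ones block appears), so Σ_i C(r_i, 2) ≤ C(192, 2) = 18336. By convexity Σ_i C(r_i, 2) ≥ 45·C(z/45, 2) = z(z − 45)/(2·45), giving z² − 45z − 45·192·191 ≤ 0 and hence z ≤ (1/2)[45 + √(2025 + 4·1650240)] = (1/2)[45 + √6602985] ≈ (1/2)(45 + 2569.6274) = 1307.3137.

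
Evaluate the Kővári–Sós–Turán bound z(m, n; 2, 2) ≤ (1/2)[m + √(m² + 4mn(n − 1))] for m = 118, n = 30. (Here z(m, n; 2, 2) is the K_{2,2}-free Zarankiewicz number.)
z(118, 30; 2, 2) ≤ (1/2)[118 + √(118² + 4·118·30·29)] = (1/2)[118 + √424564] = 384.7929

Kővári–Sós–Turán: let r_1, ..., r_118 be the row sums and z = Σ r_i the total number of 1s. Each pair of columns can share at most one row with both entries 1 (else a 2×2 all-ones block appears), so Σ_i C(r_i, 2) ≤ C(30, 2) = 435. By convexity Σ_i C(r_i, 2) ≥ 118·C(z/118, 2) = z(z − 118)/(2·118), giving z² − 118z − 118·30·29 ≤ 0 and hence z ≤ (1/2)[118 + √(13924 + 4·102660)] = (1/2)[118 + √424564] ≈ (1/2)(118 + 651.5858) = 384.7929.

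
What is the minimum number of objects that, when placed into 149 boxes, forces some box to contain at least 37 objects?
n = (37 − 1)·149 + 1 = 5365

By the generalised pigeonhole principle, to guarantee some box contains ≥ r objects we need more than (r − 1) · k objects total. Threshold: n = (r − 1) · k + 1. With r = 37 and k = 149: n = 36 · 149 + 1 = 5364 + 1 = 5365. For n = 5364 = 36 · 149, we can put exactly 36 objects in every box, avoiding 37 in any single one — so 5365 is tight.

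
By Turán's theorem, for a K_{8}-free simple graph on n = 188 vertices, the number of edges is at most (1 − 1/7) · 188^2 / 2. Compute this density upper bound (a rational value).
Turán density bound = (6/7) · 188^2/2 = 106032/7 ≈ 15147.4286

Turán's theorem: ex(n, K_{r+1}) is achieved by the complete r-partite Turán graph T(n, r) with parts as balanced as possible, and is at most (1 − 1/r) · n^2/2. For r = 7, n = 188: the density bound is (6/7) · 35344/2 = 106032/7 ≈ 15147.4286. The integer-valued extremum is e(T(188, 7)) = 15147, which is strictly less than the density bound 106032/7 since 7 ∤ 188 (the parts of T(188, 7) cannot all be equal).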